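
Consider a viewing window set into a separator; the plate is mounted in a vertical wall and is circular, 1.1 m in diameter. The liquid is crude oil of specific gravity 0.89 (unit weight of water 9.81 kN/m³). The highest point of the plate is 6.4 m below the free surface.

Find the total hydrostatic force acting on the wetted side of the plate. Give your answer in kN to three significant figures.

F ≈ 57.7 kN

γ = 0.89 × 9.81 = 8.7309 kN/m³.
The centroid is at the centre, 0.55 m below the top of the plate, so the centroid depth is h_c = 6.4 + 0.55 = 6.95 m.
A = π(0.55)² = 0.950332 m².
Resultant F = γ·h_c·A = 8.7309 × 6.95 × 0.950332 = 57.6659 kN.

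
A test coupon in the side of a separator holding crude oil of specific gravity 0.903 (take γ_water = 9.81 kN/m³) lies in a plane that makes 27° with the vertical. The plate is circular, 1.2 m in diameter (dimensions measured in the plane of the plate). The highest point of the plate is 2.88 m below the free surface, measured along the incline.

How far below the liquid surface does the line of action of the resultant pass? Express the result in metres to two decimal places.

h_p = 3.12 m

γ = 0.903 × 9.81 = 8.85843 kN/m³.
The plate makes 27° with the vertical, i.e. θ = 90° − 27° = 63° to the horizontal. Measuring y along the incline from the free-surface line, vertical depth h = y·sinθ with sinθ = 0.891007.
The centroid is at the centre, 0.6 m below the top of the plate, so y_c = 2.88 + 0.6 = 3.48 m and h_c = 3.48 × 0.891007 = 3.1007 m.
A = π(0.6)² = 1.13097 m².
Resultant F = γ·h_c·A = 8.85843 × 3.1007 × 1.13097 = 31.0647 kN.
I_c = πr⁴/4 = π × 0.6⁴/4 = 0.101788 m⁴.
Centre of pressure: y_p = y_c + I_c/(y_c·A) = 3.48 + 0.101788/(3.48 × 1.13097) = 3.48 + 0.0258622 = 3.50586 m along the plane.
Vertically, h_p = y_p·sinθ = 3.50586 × 0.891007 = 3.12375 m.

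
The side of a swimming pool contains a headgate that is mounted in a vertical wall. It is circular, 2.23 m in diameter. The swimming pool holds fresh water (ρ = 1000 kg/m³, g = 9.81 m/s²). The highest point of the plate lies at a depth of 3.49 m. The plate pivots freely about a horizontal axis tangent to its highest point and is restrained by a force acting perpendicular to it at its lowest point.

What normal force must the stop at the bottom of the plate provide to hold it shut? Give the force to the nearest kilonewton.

P ≈ 94 kN

γ = ρg = 1000 × 9.81 = 9810 N/m³ = 9.81 kN/m³.
The centroid is at the centre, 1.115 m below the top of the plate, so the centroid depth is h_c = 3.49 + 1.115 = 4.605 m.
A = π(1.115)² = 3.90571 m².
Resultant F = γ·h_c·A = 9.81 × 4.605 × 3.90571 = 176.441 kN.
I_c = πr⁴/4 = π × 1.115⁴/4 = 1.21392 m⁴.
Centre of pressure: y_p = y_c + I_c/(y_c·A) = 4.605 + 1.21392/(4.605 × 3.90571) = 4.605 + 0.0674933 = 4.67249 m along the plane.
The resultant acts 1.115 + 0.0674933 = 1.18249 m (along the plate) below the hinge at the top edge, so the moment about the hinge is M = F × 1.18249 = 176.441 × 1.18249 = 208.64 kN·m.
A normal force at the bottom, 2.23 m from the hinge, must supply this moment: P = 208.64/2.23 = 93.5605 kN.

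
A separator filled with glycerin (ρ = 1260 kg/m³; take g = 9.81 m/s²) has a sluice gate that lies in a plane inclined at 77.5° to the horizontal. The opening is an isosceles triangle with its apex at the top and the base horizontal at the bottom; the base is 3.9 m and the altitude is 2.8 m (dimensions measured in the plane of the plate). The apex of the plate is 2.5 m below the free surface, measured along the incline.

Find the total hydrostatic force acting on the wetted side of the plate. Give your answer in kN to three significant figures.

γ = ρg = 1260 × 9.81 / 1000 = 12.3606 kN/m³.
Let θ = 77.5° be the plate's angle to the horizontal; measure y along the incline from where the plane meets the free surface. Vertical depth h = y·sinθ with sinθ = 0.976296.
With the apex up, the centroid sits 2h/3 = 2 × 2.8/3 = 1.86667 m below the apex, so y_c = 2.5 + 1.86667 = 4.36667 m and h_c = 4.36667 × 0.976296 = 4.26316 m.
A = ½ × 3.9 × 2.8 = 5.46 m².
Resultant F = γ·h_c·A = 12.3606 × 4.26316 × 5.46 = 287.716 kN.

F ≈ 288 kN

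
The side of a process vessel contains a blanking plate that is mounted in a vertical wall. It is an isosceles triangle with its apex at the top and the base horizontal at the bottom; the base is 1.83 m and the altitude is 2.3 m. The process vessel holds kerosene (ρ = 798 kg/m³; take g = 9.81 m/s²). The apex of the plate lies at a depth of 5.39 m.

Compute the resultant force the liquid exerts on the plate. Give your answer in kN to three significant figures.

γ = ρg = 798 × 9.81 / 1000 = 7.82838 kN/m³.
With the apex up, the centroid sits 2h/3 = 2 × 2.3/3 = 1.53333 m below the apex, so the centroid depth is h_c = 5.39 + 1.53333 = 6.92333 m.
A = ½ × 1.83 × 2.3 = 2.1045 m².
Resultant F = γ·h_c·A = 7.82838 × 6.92333 × 2.1045 = 114.061 kN.

F ≈ 114 kN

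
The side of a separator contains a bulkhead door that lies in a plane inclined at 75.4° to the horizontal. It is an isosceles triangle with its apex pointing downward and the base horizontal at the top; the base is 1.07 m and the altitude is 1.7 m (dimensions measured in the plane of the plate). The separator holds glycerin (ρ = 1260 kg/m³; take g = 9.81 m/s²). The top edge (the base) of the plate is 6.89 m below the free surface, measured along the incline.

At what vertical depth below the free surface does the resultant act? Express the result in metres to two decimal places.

h_p = 7.24 m

γ = ρg = 1260 × 9.81 / 1000 = 12.3606 kN/m³.
Let θ = 75.4° be the plate's angle to the horizontal; measure y along the incline from where the plane meets the free surface. Vertical depth h = y·sinθ with sinθ = 0.967709.
With the apex down, the centroid sits h/3 = 1.7/3 = 0.566667 m below the base (the top edge), so y_c = 6.89 + 0.566667 = 7.45667 m and h_c = 7.45667 × 0.967709 = 7.21589 m.
A = ½ × 1.07 × 1.7 = 0.9095 m².
Resultant F = γ·h_c·A = 12.3606 × 7.21589 × 0.9095 = 81.1208 kN.
I_c = b·h³/36 = 1.07 × 1.7³/36 = 0.146025 m⁴.
Centre of pressure: y_p = y_c + I_c/(y_c·A) = 7.45667 + 0.146025/(7.45667 × 0.9095) = 7.45667 + 0.0215318 = 7.4782 m along the plane.
Vertically, h_p = y_p·sinθ = 7.4782 × 0.967709 = 7.23672 m.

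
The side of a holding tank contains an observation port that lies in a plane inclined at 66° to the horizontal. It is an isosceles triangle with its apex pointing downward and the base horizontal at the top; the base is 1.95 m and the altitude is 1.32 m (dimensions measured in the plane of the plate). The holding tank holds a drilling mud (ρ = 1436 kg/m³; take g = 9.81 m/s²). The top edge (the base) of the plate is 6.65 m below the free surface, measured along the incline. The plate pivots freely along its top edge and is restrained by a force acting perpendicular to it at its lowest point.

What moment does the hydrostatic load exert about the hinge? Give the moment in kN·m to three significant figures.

γ = ρg = 1436 × 9.81 / 1000 = 14.08716 kN/m³.
Let θ = 66° be the plate's angle to the horizontal; measure y along the incline from where the plane meets the free surface. Vertical depth h = y·sinθ with sinθ = 0.913545.
With the apex down, the centroid sits h/3 = 1.32/3 = 0.44 m below the base (the top edge), so y_c = 6.65 + 0.44 = 7.09 m and h_c = 7.09 × 0.913545 = 6.47703 m.
A = ½ × 1.95 × 1.32 = 1.287 m².
Resultant F = γ·h_c·A = 14.08716 × 6.47703 × 1.287 = 117.43 kN.
I_c = b·h³/36 = 1.95 × 1.32³/36 = 0.124582 m⁴.
Centre of pressure: y_p = y_c + I_c/(y_c·A) = 7.09 + 0.124582/(7.09 × 1.287) = 7.09 + 0.0136531 = 7.10365 m along the plane.
The resultant acts 0.44 + 0.0136531 = 0.453653 m (along the plate) below the hinge at the top edge, so the moment about the hinge is M = F × 0.453653 = 117.43 × 0.453653 = 53.2725 kN·m.

M ≈ 53.3 kN·m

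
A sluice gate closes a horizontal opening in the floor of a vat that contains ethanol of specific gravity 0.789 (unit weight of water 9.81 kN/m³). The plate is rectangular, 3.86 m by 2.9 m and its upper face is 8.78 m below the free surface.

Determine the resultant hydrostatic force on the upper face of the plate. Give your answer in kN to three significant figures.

γ = 0.789 × 9.81 = 7.74009 kN/m³.
The plate is horizontal, so pressure is uniform at p = γ·h = 7.74009 × 8.78 = 67.958 kN/m².
A = 3.86 × 2.9 = 11.194 m².
F = p·A = 67.958 × 11.194 = 760.722 kN.

F ≈ 761 kN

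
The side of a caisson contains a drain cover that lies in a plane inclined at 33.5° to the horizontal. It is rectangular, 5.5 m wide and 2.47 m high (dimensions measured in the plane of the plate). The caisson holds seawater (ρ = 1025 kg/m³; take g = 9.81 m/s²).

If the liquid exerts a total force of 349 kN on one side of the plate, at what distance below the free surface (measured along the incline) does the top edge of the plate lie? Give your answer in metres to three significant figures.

y_top ≈ 3.39 m

γ = ρg = 1025 × 9.81 / 1000 = 10.05525 kN/m³.
A = 5.5 × 2.47 = 13.585 m².
From F = γ·h_c·A, the centroid depth is h_c = 349/(10.05525 × 13.585) = 2.55489 m.
Let θ = 33.5° be the plate's angle to the horizontal; measure y along the incline from where the plane meets the free surface. Vertical depth h = y·sinθ with sinθ = 0.551937.
Along the incline, y_c = h_c/sinθ = 2.55489/0.551937 = 4.62895 m.
The centroid lies 2.47/2 = 1.235 m below the top edge, so the top edge sits at y_top = 4.62895 − 1.235 = 3.39395 m along the incline.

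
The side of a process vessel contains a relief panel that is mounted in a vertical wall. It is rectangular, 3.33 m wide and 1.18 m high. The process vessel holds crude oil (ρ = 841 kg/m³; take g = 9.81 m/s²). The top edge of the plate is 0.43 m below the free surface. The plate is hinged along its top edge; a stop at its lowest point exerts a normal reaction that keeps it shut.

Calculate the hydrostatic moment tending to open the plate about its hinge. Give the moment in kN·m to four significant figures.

γ = ρg = 841 × 9.81 / 1000 = 8.25021 kN/m³.
The centroid lies 1.18/2 = 0.59 m below the top edge, so the centroid depth is h_c = 0.43 + 0.59 = 1.02 m.
A = 3.33 × 1.18 = 3.9294 m².
Resultant F = γ·h_c·A = 8.25021 × 1.02 × 3.9294 = 33.0667 kN.
I_c = b·h³/12 = 3.33 × 1.18³/12 = 0.455941 m⁴.
Centre of pressure: y_p = y_c + I_c/(y_c·A) = 1.02 + 0.455941/(1.02 × 3.9294) = 1.02 + 0.113758 = 1.13376 m along the plane.
The resultant acts 0.59 + 0.113758 = 0.703758 m (along the plate) below the hinge at the top edge, so the moment about the hinge is M = F × 0.703758 = 33.0667 × 0.703758 = 23.271 kN·m.

M ≈ 23.27 kN·m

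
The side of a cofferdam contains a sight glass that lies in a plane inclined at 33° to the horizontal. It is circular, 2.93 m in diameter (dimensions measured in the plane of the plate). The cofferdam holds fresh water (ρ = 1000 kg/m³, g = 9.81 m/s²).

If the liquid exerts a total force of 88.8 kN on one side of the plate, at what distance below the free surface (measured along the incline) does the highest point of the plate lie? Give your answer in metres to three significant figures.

γ = ρg = 1000 × 9.81 = 9810 N/m³ = 9.81 kN/m³.
A = π(1.465)² = 6.74256 m².
From F = γ·h_c·A, the centroid depth is h_c = 88.8/(9.81 × 6.74256) = 1.34251 m.
Let θ = 33° be the plate's angle to the horizontal; measure y along the incline from where the plane meets the free surface. Vertical depth h = y·sinθ with sinθ = 0.544639.
Along the incline, y_c = h_c/sinθ = 1.34251/0.544639 = 2.46495 m.
The centroid is at the centre, 1.465 m below the top of the plate, so the highest point sits at y_top = 2.46495 − 1.465 = 0.99995 m along the incline.

y_top ≈ 1.00 m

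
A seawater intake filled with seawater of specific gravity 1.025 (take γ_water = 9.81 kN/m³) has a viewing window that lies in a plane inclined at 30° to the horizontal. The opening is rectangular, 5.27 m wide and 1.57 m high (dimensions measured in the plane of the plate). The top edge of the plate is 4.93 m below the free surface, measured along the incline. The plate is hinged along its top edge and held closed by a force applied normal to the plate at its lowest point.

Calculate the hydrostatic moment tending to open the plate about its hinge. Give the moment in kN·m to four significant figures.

M ≈ 195.2 kN·m

γ = 1.025 × 9.81 = 10.05525 kN/m³.
Let θ = 30° be the plate's angle to the horizontal; measure y along the incline from where the plane meets the free surface. Vertical depth h = y·sinθ with sinθ = 0.500000.
The centroid lies 1.57/2 = 0.785 m below the top edge, so y_c = 4.93 + 0.785 = 5.715 m and h_c = 5.715 × 0.500000 = 2.8575 m.
A = 5.27 × 1.57 = 8.2739 m².
Resultant F = γ·h_c·A = 10.05525 × 2.8575 × 8.2739 = 237.733 kN.
I_c = b·h³/12 = 5.27 × 1.57³/12 = 1.69953 m⁴.
Centre of pressure: y_p = y_c + I_c/(y_c·A) = 5.715 + 1.69953/(5.715 × 8.2739) = 5.715 + 0.035942 = 5.75094 m along the plane.
The resultant acts 0.785 + 0.035942 = 0.820942 m (along the plate) below the hinge at the top edge, so the moment about the hinge is M = F × 0.820942 = 237.733 × 0.820942 = 195.165 kN·m.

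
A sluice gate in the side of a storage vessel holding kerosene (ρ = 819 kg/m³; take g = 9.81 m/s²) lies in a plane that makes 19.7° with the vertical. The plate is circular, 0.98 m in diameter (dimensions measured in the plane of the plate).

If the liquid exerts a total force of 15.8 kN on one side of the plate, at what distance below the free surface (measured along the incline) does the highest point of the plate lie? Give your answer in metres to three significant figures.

γ = ρg = 819 × 9.81 / 1000 = 8.03439 kN/m³.
A = π(0.49)² = 0.754296 m².
From F = γ·h_c·A, the centroid depth is h_c = 15.8/(8.03439 × 0.754296) = 2.60713 m.
The plate makes 19.7° with the vertical, i.e. θ = 90° − 19.7° = 70.3° to the horizontal. Measuring y along the incline from the free-surface line, vertical depth h = y·sinθ with sinθ = 0.941471.
Along the incline, y_c = h_c/sinθ = 2.60713/0.941471 = 2.76921 m.
The centroid is at the centre, 0.49 m below the top of the plate, so the highest point sits at y_top = 2.76921 − 0.49 = 2.27921 m along the incline.

y_top ≈ 2.28 m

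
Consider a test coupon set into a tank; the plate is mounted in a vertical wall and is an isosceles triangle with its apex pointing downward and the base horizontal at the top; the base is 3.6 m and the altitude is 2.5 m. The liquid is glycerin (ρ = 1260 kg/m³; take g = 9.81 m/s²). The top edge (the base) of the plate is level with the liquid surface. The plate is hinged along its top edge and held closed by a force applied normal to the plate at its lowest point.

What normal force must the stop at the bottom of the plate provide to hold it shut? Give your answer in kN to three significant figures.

P ≈ 23.2 kN

γ = ρg = 1260 × 9.81 / 1000 = 12.3606 kN/m³.
With the apex down, the centroid sits h/3 = 2.5/3 = 0.833333 m below the base (the top edge), so the centroid depth is h_c = 0.833333 m.
A = ½ × 3.6 × 2.5 = 4.5 m².
Resultant F = γ·h_c·A = 12.3606 × 0.833333 × 4.5 = 46.3522 kN.
I_c = b·h³/36 = 3.6 × 2.5³/36 = 1.5625 m⁴.
Centre of pressure: y_p = y_c + I_c/(y_c·A) = 0.833333 + 1.5625/(0.833333 × 4.5) = 0.833333 + 0.416667 = 1.25 m along the plane.
The resultant acts 0.833333 + 0.416667 = 1.25 m (along the plate) below the hinge at the top edge, so the moment about the hinge is M = F × 1.25 = 46.3522 × 1.25 = 57.9403 kN·m.
A normal force at the bottom, 2.5 m from the hinge, must supply this moment: P = 57.9403/2.5 = 23.1761 kN.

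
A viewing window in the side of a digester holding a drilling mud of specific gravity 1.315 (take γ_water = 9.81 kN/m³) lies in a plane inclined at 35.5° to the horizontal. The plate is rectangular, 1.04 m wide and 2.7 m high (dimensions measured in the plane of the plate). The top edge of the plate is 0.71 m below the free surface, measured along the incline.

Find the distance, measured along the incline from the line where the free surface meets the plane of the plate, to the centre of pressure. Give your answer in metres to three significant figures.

γ = 1.315 × 9.81 = 12.90015 kN/m³.
Let θ = 35.5° be the plate's angle to the horizontal; measure y along the incline from where the plane meets the free surface. Vertical depth h = y·sinθ with sinθ = 0.580703.
The centroid lies 2.7/2 = 1.35 m below the top edge, so y_c = 0.71 + 1.35 = 2.06 m and h_c = 2.06 × 0.580703 = 1.19625 m.
A = 1.04 × 2.7 = 2.808 m².
Resultant F = γ·h_c·A = 12.90015 × 1.19625 × 2.808 = 43.3325 kN.
I_c = b·h³/12 = 1.04 × 2.7³/12 = 1.70586 m⁴.
Centre of pressure: y_p = y_c + I_c/(y_c·A) = 2.06 + 1.70586/(2.06 × 2.808) = 2.06 + 0.294903 = 2.3549 m along the plane.

y_p = 2.35 m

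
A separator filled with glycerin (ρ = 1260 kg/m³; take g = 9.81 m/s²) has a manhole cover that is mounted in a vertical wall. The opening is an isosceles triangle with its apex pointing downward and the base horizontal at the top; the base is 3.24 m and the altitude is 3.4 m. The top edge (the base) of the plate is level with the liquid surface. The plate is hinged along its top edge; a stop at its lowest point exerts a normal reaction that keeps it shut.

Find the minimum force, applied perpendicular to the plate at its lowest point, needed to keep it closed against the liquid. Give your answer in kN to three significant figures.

γ = ρg = 1260 × 9.81 / 1000 = 12.3606 kN/m³.
With the apex down, the centroid sits h/3 = 3.4/3 = 1.13333 m below the base (the top edge), so the centroid depth is h_c = 1.13333 m.
A = ½ × 3.24 × 3.4 = 5.508 m².
Resultant F = γ·h_c·A = 12.3606 × 1.13333 × 5.508 = 77.1596 kN.
I_c = b·h³/36 = 3.24 × 3.4³/36 = 3.53736 m⁴.
Centre of pressure: y_p = y_c + I_c/(y_c·A) = 1.13333 + 3.53736/(1.13333 × 5.508) = 1.13333 + 0.566668 = 1.7 m along the plane.
The resultant acts 1.13333 + 0.566668 = 1.7 m (along the plate) below the hinge at the top edge, so the moment about the hinge is M = F × 1.7 = 77.1596 × 1.7 = 131.171 kN·m.
A normal force at the bottom, 3.4 m from the hinge, must supply this moment: P = 131.171/3.4 = 38.5797 kN.

P ≈ 38.6 kN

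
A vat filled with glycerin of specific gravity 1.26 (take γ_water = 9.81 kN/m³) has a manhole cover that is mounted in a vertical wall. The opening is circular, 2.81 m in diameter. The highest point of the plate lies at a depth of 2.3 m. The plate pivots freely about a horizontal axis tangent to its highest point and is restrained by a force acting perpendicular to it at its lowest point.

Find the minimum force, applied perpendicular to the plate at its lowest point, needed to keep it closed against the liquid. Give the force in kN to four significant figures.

γ = 1.26 × 9.81 = 12.3606 kN/m³.
The centroid is at the centre, 1.405 m below the top of the plate, so the centroid depth is h_c = 2.3 + 1.405 = 3.705 m.
A = π(1.405)² = 6.20158 m².
Resultant F = γ·h_c·A = 12.3606 × 3.705 × 6.20158 = 284.008 kN.
I_c = πr⁴/4 = π × 1.405⁴/4 = 3.06052 m⁴.
Centre of pressure: y_p = y_c + I_c/(y_c·A) = 3.705 + 3.06052/(3.705 × 6.20158) = 3.705 + 0.1332 = 3.8382 m along the plane.
The resultant acts 1.405 + 0.1332 = 1.5382 m (along the plate) below the hinge at the top edge, so the moment about the hinge is M = F × 1.5382 = 284.008 × 1.5382 = 436.861 kN·m.
A normal force at the bottom, 2.81 m from the hinge, must supply this moment: P = 436.861/2.81 = 155.467 kN.

P ≈ 155.5 kN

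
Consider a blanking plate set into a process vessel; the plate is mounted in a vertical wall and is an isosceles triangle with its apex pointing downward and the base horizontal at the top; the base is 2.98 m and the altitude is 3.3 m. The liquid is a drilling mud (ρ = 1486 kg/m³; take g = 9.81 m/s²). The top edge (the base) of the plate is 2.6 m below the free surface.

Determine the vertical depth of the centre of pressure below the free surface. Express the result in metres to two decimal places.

h_p = 3.86 m

γ = ρg = 1486 × 9.81 / 1000 = 14.57766 kN/m³.
With the apex down, the centroid sits h/3 = 3.3/3 = 1.1 m below the base (the top edge), so the centroid depth is h_c = 2.6 + 1.1 = 3.7 m.
A = ½ × 2.98 × 3.3 = 4.917 m².
Resultant F = γ·h_c·A = 14.57766 × 3.7 × 4.917 = 265.21 kN.
I_c = b·h³/36 = 2.98 × 3.3³/36 = 2.97478 m⁴.
Centre of pressure: y_p = y_c + I_c/(y_c·A) = 3.7 + 2.97478/(3.7 × 4.917) = 3.7 + 0.163513 = 3.86351 m along the plane.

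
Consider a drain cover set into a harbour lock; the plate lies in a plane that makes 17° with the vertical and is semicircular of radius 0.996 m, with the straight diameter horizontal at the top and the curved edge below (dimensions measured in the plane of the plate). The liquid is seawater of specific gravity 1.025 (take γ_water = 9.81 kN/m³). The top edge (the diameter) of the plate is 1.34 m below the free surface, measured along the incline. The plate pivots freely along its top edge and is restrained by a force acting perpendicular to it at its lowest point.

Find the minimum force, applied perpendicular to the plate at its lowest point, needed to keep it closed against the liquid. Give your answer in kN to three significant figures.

P ≈ 12.3 kN

γ = 1.025 × 9.81 = 10.05525 kN/m³.
The plate makes 17° with the vertical, i.e. θ = 90° − 17° = 73° to the horizontal. Measuring y along the incline from the free-surface line, vertical depth h = y·sinθ with sinθ = 0.956305.
The centroid of a semicircle lies 4r/(3π) = 0.422716 m from the diameter, here below the top edge, so y_c = 1.34 + 0.422716 = 1.76272 m and h_c = 1.76272 × 0.956305 = 1.6857 m.
A = πr²/2 = π × 0.996²/2 = 1.55826 m².
Resultant F = γ·h_c·A = 10.05525 × 1.6857 × 1.55826 = 26.4127 kN.
I_c = (π/8 − 8/(9π))·r⁴ = 0.109757 × 0.996⁴ = 0.108011 m⁴.
Centre of pressure: y_p = y_c + I_c/(y_c·A) = 1.76272 + 0.108011/(1.76272 × 1.55826) = 1.76272 + 0.0393228 = 1.80204 m along the plane.
The resultant acts 0.422716 + 0.0393228 = 0.462039 m (along the plate) below the hinge at the top edge, so the moment about the hinge is M = F × 0.462039 = 26.4127 × 0.462039 = 12.2037 kN·m.
A normal force at the bottom, 0.996 m from the hinge, must supply this moment: P = 12.2037/0.996 = 12.2527 kN.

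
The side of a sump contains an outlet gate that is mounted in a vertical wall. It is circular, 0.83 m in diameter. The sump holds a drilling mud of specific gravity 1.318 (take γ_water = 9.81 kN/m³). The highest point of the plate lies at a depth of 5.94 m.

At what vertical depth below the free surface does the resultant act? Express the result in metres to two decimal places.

γ = 1.318 × 9.81 = 12.92958 kN/m³.
The centroid is at the centre, 0.415 m below the top of the plate, so the centroid depth is h_c = 5.94 + 0.415 = 6.355 m.
A = π(0.415)² = 0.541061 m².
Resultant F = γ·h_c·A = 12.92958 × 6.355 × 0.541061 = 44.4576 kN.
I_c = πr⁴/4 = π × 0.415⁴/4 = 0.023296 m⁴.
Centre of pressure: y_p = y_c + I_c/(y_c·A) = 6.355 + 0.023296/(6.355 × 0.541061) = 6.355 + 0.00677516 = 6.36178 m along the plane.

h_p = 6.36 m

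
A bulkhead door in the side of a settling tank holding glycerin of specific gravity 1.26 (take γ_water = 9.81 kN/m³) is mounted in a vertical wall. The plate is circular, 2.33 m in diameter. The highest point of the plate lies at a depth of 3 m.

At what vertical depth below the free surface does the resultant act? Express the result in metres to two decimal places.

γ = 1.26 × 9.81 = 12.3606 kN/m³.
The centroid is at the centre, 1.165 m below the top of the plate, so the centroid depth is h_c = 3 + 1.165 = 4.165 m.
A = π(1.165)² = 4.26385 m².
Resultant F = γ·h_c·A = 12.3606 × 4.165 × 4.26385 = 219.511 kN.
I_c = πr⁴/4 = π × 1.165⁴/4 = 1.44675 m⁴.
Centre of pressure: y_p = y_c + I_c/(y_c·A) = 4.165 + 1.44675/(4.165 × 4.26385) = 4.165 + 0.081466 = 4.24647 m along the plane.

h_p = 4.25 m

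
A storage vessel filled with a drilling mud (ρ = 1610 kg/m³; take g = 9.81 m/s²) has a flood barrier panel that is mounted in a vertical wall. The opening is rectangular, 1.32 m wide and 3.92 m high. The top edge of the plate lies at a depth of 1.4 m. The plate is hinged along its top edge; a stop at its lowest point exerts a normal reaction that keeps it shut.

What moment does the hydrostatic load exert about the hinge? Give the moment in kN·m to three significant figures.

M ≈ 643 kN·m

γ = ρg = 1610 × 9.81 / 1000 = 15.7941 kN/m³.
The centroid lies 3.92/2 = 1.96 m below the top edge, so the centroid depth is h_c = 1.4 + 1.96 = 3.36 m.
A = 1.32 × 3.92 = 5.1744 m².
Resultant F = γ·h_c·A = 15.7941 × 3.36 × 5.1744 = 274.596 kN.
I_c = b·h³/12 = 1.32 × 3.92³/12 = 6.62599 m⁴.
Centre of pressure: y_p = y_c + I_c/(y_c·A) = 3.36 + 6.62599/(3.36 × 5.1744) = 3.36 + 0.381111 = 3.74111 m along the plane.
The resultant acts 1.96 + 0.381111 = 2.34111 m (along the plate) below the hinge at the top edge, so the moment about the hinge is M = F × 2.34111 = 274.596 × 2.34111 = 642.859 kN·m.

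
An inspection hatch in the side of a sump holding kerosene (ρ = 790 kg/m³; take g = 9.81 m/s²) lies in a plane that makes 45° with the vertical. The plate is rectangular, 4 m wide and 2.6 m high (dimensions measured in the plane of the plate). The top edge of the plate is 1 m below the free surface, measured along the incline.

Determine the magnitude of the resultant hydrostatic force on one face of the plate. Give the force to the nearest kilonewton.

γ = ρg = 790 × 9.81 / 1000 = 7.7499 kN/m³.
The plate makes 45° with the vertical, i.e. θ = 90° − 45° = 45° to the horizontal. Measuring y along the incline from the free-surface line, vertical depth h = y·sinθ with sinθ = 0.707107.
The centroid lies 2.6/2 = 1.3 m below the top edge, so y_c = 1 + 1.3 = 2.3 m and h_c = 2.3 × 0.707107 = 1.62635 m.
A = 4 × 2.6 = 10.4 m².
Resultant F = γ·h_c·A = 7.7499 × 1.62635 × 10.4 = 131.082 kN.

F ≈ 131 kN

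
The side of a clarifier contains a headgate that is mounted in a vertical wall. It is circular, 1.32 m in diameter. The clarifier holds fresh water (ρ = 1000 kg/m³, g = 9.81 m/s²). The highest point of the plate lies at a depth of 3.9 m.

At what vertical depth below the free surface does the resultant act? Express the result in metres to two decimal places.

h_p = 4.58 m

γ = ρg = 1000 × 9.81 = 9810 N/m³ = 9.81 kN/m³.
The centroid is at the centre, 0.66 m below the top of the plate, so the centroid depth is h_c = 3.9 + 0.66 = 4.56 m.
A = π(0.66)² = 1.36848 m².
Resultant F = γ·h_c·A = 9.81 × 4.56 × 1.36848 = 61.217 kN.
I_c = πr⁴/4 = π × 0.66⁴/4 = 0.149027 m⁴.
Centre of pressure: y_p = y_c + I_c/(y_c·A) = 4.56 + 0.149027/(4.56 × 1.36848) = 4.56 + 0.0238815 = 4.58388 m along the plane.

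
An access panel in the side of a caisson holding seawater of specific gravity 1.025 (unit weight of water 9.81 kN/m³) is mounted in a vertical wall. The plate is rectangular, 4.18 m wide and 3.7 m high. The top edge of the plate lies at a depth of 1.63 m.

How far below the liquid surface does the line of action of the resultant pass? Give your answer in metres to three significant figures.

h_p = 3.81 m

γ = 1.025 × 9.81 = 10.05525 kN/m³.
The centroid lies 3.7/2 = 1.85 m below the top edge, so the centroid depth is h_c = 1.63 + 1.85 = 3.48 m.
A = 4.18 × 3.7 = 15.466 m².
Resultant F = γ·h_c·A = 10.05525 × 3.48 × 15.466 = 541.19 kN.
I_c = b·h³/12 = 4.18 × 3.7³/12 = 17.6441 m⁴.
Centre of pressure: y_p = y_c + I_c/(y_c·A) = 3.48 + 17.6441/(3.48 × 15.466) = 3.48 + 0.327825 = 3.80782 m along the plane.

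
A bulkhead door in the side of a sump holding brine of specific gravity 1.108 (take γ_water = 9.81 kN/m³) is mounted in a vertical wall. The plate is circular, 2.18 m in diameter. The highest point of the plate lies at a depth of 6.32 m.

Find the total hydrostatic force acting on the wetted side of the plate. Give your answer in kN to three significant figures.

F ≈ 301 kN

γ = 1.108 × 9.81 = 10.86948 kN/m³.
The centroid is at the centre, 1.09 m below the top of the plate, so the centroid depth is h_c = 6.32 + 1.09 = 7.41 m.
A = π(1.09)² = 3.73253 m².
Resultant F = γ·h_c·A = 10.86948 × 7.41 × 3.73253 = 300.629 kN.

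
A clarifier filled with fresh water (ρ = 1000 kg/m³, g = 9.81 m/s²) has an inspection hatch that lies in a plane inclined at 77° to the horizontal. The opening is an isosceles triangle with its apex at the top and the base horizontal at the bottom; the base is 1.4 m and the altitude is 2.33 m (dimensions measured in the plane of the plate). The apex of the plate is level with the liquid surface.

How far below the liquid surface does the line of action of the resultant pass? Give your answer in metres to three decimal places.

γ = ρg = 1000 × 9.81 = 9810 N/m³ = 9.81 kN/m³.
Let θ = 77° be the plate's angle to the horizontal; measure y along the incline from where the plane meets the free surface. Vertical depth h = y·sinθ with sinθ = 0.974370.
With the apex up, the centroid sits 2h/3 = 2 × 2.33/3 = 1.55333 m below the apex, so y_c = 1.55333 m and h_c = 1.55333 × 0.974370 = 1.51352 m.
A = ½ × 1.4 × 2.33 = 1.631 m².
Resultant F = γ·h_c·A = 9.81 × 1.51352 × 1.631 = 24.2165 kN.
I_c = b·h³/36 = 1.4 × 2.33³/36 = 0.491919 m⁴.
Centre of pressure: y_p = y_c + I_c/(y_c·A) = 1.55333 + 0.491919/(1.55333 × 1.631) = 1.55333 + 0.194167 = 1.7475 m along the plane.
Vertically, h_p = y_p·sinθ = 1.7475 × 0.974370 = 1.70271 m.

h_p = 1.703 m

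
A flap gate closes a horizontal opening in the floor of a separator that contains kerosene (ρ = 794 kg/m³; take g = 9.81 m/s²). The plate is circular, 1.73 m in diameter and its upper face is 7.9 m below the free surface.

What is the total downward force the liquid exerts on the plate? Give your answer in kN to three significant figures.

F ≈ 145 kN

γ = ρg = 794 × 9.81 / 1000 = 7.78914 kN/m³.
The plate is horizontal, so pressure is uniform at p = γ·h = 7.78914 × 7.9 = 61.5342 kN/m².
A = π(0.865)² = 2.35062 m².
F = p·A = 61.5342 × 2.35062 = 144.644 kN.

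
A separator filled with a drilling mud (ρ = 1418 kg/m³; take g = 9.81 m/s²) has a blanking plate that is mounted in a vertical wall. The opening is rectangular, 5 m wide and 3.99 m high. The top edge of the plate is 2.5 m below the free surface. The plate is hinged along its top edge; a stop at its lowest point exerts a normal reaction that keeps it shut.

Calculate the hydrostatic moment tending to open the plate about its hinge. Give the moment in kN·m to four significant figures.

γ = ρg = 1418 × 9.81 / 1000 = 13.91058 kN/m³.
The centroid lies 3.99/2 = 1.995 m below the top edge, so the centroid depth is h_c = 2.5 + 1.995 = 4.495 m.
A = 5 × 3.99 = 19.95 m².
Resultant F = γ·h_c·A = 13.91058 × 4.495 × 19.95 = 1247.43 kN.
I_c = b·h³/12 = 5 × 3.99³/12 = 26.4672 m⁴.
Centre of pressure: y_p = y_c + I_c/(y_c·A) = 4.495 + 26.4672/(4.495 × 19.95) = 4.495 + 0.295145 = 4.79014 m along the plane.
The resultant acts 1.995 + 0.295145 = 2.29014 m (along the plate) below the hinge at the top edge, so the moment about the hinge is M = F × 2.29014 = 1247.43 × 2.29014 = 2856.79 kN·m.

M ≈ 2857 kN·m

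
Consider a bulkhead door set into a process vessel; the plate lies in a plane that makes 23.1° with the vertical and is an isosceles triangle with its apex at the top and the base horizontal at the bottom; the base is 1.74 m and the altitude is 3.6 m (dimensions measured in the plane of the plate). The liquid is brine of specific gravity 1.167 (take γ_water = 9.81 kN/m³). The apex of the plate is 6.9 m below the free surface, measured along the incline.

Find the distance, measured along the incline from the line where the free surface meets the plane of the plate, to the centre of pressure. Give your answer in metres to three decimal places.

γ = 1.167 × 9.81 = 11.44827 kN/m³.
The plate makes 23.1° with the vertical, i.e. θ = 90° − 23.1° = 66.9° to the horizontal. Measuring y along the incline from the free-surface line, vertical depth h = y·sinθ with sinθ = 0.919821.
With the apex up, the centroid sits 2h/3 = 2 × 3.6/3 = 2.4 m below the apex, so y_c = 6.9 + 2.4 = 9.3 m and h_c = 9.3 × 0.919821 = 8.55434 m.
A = ½ × 1.74 × 3.6 = 3.132 m².
Resultant F = γ·h_c·A = 11.44827 × 8.55434 × 3.132 = 306.724 kN.
I_c = b·h³/36 = 1.74 × 3.6³/36 = 2.25504 m⁴.
Centre of pressure: y_p = y_c + I_c/(y_c·A) = 9.3 + 2.25504/(9.3 × 3.132) = 9.3 + 0.0774194 = 9.37742 m along the plane.

y_p = 9.377 m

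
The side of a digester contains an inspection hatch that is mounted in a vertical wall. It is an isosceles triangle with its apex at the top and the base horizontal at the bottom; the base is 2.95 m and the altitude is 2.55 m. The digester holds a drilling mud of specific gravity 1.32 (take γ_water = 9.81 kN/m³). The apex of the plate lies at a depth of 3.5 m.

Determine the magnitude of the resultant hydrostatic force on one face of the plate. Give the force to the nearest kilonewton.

F ≈ 253 kN

γ = 1.32 × 9.81 = 12.9492 kN/m³.
With the apex up, the centroid sits 2h/3 = 2 × 2.55/3 = 1.7 m below the apex, so the centroid depth is h_c = 3.5 + 1.7 = 5.2 m.
A = ½ × 2.95 × 2.55 = 3.76125 m².
Resultant F = γ·h_c·A = 12.9492 × 5.2 × 3.76125 = 253.267 kN.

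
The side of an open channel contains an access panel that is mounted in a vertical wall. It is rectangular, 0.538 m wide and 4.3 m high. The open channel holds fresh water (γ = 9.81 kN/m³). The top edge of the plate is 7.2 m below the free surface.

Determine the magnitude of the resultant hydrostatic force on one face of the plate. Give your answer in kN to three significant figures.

γ = 9.81 kN/m³.
The centroid lies 4.3/2 = 2.15 m below the top edge, so the centroid depth is h_c = 7.2 + 2.15 = 9.35 m.
A = 0.538 × 4.3 = 2.3134 m².
Resultant F = γ·h_c·A = 9.81 × 9.35 × 2.3134 = 212.193 kN.

F ≈ 212 kN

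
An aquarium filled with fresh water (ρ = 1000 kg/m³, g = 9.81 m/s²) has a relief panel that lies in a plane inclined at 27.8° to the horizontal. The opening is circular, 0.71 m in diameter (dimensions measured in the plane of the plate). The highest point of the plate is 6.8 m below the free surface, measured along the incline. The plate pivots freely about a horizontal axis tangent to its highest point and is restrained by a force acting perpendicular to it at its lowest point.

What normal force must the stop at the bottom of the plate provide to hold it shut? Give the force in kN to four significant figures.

γ = ρg = 1000 × 9.81 = 9810 N/m³ = 9.81 kN/m³.
Let θ = 27.8° be the plate's angle to the horizontal; measure y along the incline from where the plane meets the free surface. Vertical depth h = y·sinθ with sinθ = 0.466387.
The centroid is at the centre, 0.355 m below the top of the plate, so y_c = 6.8 + 0.355 = 7.155 m and h_c = 7.155 × 0.466387 = 3.337 m.
A = π(0.355)² = 0.395919 m².
Resultant F = γ·h_c·A = 9.81 × 3.337 × 0.395919 = 12.9608 kN.
I_c = πr⁴/4 = π × 0.355⁴/4 = 0.0124739 m⁴.
Centre of pressure: y_p = y_c + I_c/(y_c·A) = 7.155 + 0.0124739/(7.155 × 0.395919) = 7.155 + 0.00440338 = 7.1594 m along the plane.
The resultant acts 0.355 + 0.00440338 = 0.359403 m (along the plate) below the hinge at the top edge, so the moment about the hinge is M = F × 0.359403 = 12.9608 × 0.359403 = 4.65815 kN·m.
A normal force at the bottom, 0.71 m from the hinge, must supply this moment: P = 4.65815/0.71 = 6.56077 kN.

P ≈ 6.561 kN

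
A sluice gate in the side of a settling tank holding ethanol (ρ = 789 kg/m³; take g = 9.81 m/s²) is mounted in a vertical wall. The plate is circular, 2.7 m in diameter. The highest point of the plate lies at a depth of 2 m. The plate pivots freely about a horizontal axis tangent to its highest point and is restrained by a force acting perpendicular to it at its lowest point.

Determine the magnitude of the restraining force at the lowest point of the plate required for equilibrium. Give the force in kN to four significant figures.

P ≈ 81.71 kN

γ = ρg = 789 × 9.81 / 1000 = 7.74009 kN/m³.
The centroid is at the centre, 1.35 m below the top of the plate, so the centroid depth is h_c = 2 + 1.35 = 3.35 m.
A = π(1.35)² = 5.72555 m².
Resultant F = γ·h_c·A = 7.74009 × 3.35 × 5.72555 = 148.46 kN.
I_c = πr⁴/4 = π × 1.35⁴/4 = 2.6087 m⁴.
Centre of pressure: y_p = y_c + I_c/(y_c·A) = 3.35 + 2.6087/(3.35 × 5.72555) = 3.35 + 0.136007 = 3.48601 m along the plane.
The resultant acts 1.35 + 0.136007 = 1.48601 m (along the plate) below the hinge at the top edge, so the moment about the hinge is M = F × 1.48601 = 148.46 × 1.48601 = 220.613 kN·m.
A normal force at the bottom, 2.7 m from the hinge, must supply this moment: P = 220.613/2.7 = 81.7085 kN.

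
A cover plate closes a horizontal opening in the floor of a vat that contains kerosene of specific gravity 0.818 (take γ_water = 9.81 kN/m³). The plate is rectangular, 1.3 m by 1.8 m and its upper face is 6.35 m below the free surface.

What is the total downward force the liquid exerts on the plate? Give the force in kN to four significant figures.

F ≈ 119.2 kN

γ = 0.818 × 9.81 = 8.02458 kN/m³.
The plate is horizontal, so pressure is uniform at p = γ·h = 8.02458 × 6.35 = 50.9561 kN/m².
A = 1.3 × 1.8 = 2.34 m².
F = p·A = 50.9561 × 2.34 = 119.237 kN.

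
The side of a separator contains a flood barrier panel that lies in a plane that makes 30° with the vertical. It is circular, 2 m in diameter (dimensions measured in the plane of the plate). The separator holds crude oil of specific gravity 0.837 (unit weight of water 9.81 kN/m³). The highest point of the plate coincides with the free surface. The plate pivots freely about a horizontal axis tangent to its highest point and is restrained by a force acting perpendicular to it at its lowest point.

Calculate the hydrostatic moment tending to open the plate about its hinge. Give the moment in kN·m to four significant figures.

M ≈ 27.92 kN·m

γ = 0.837 × 9.81 = 8.21097 kN/m³.
The plate makes 30° with the vertical, i.e. θ = 90° − 30° = 60° to the horizontal. Measuring y along the incline from the free-surface line, vertical depth h = y·sinθ with sinθ = 0.866025.
The centroid is at the centre, 1 m below the top of the plate, so y_c = 1 m and h_c = 1 × 0.866025 = 0.866025 m.
A = π(1)² = 3.14159 m².
Resultant F = γ·h_c·A = 8.21097 × 0.866025 × 3.14159 = 22.3395 kN.
I_c = πr⁴/4 = π × 1⁴/4 = 0.785398 m⁴.
Centre of pressure: y_p = y_c + I_c/(y_c·A) = 1 + 0.785398/(1 × 3.14159) = 1 + 0.25 = 1.25 m along the plane.
The resultant acts 1 + 0.25 = 1.25 m (along the plate) below the hinge at the top edge, so the moment about the hinge is M = F × 1.25 = 22.3395 × 1.25 = 27.9244 kN·m.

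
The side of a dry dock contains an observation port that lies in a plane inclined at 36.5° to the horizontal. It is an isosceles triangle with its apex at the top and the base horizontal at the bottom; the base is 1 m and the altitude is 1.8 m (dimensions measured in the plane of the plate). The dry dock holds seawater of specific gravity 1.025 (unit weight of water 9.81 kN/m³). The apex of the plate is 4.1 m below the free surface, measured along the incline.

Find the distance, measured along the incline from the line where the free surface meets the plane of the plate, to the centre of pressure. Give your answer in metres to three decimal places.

y_p = 5.334 m

γ = 1.025 × 9.81 = 10.05525 kN/m³.
Let θ = 36.5° be the plate's angle to the horizontal; measure y along the incline from where the plane meets the free surface. Vertical depth h = y·sinθ with sinθ = 0.594823.
With the apex up, the centroid sits 2h/3 = 2 × 1.8/3 = 1.2 m below the apex, so y_c = 4.1 + 1.2 = 5.3 m and h_c = 5.3 × 0.594823 = 3.15256 m.
A = ½ × 1 × 1.8 = 0.9 m².
Resultant F = γ·h_c·A = 10.05525 × 3.15256 × 0.9 = 28.5298 kN.
I_c = b·h³/36 = 1 × 1.8³/36 = 0.162 m⁴.
Centre of pressure: y_p = y_c + I_c/(y_c·A) = 5.3 + 0.162/(5.3 × 0.9) = 5.3 + 0.0339623 = 5.33396 m along the plane.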